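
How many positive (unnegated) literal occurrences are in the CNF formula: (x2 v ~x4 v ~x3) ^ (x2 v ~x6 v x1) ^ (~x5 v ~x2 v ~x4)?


Scan each clause for unnegated literals.
Clause 1: 1 positive; Clause 2: 2 positive; Clause 3: 0 positive.
Total positive literal occurrences = 3.

3


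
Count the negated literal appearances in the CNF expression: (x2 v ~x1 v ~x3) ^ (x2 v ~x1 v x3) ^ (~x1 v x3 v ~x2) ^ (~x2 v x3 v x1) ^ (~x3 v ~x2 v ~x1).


Scan each clause for negated literals.
Clause 1: 2 negative; Clause 2: 1 negative; Clause 3: 2 negative; Clause 4: 1 negative; Clause 5: 3 negative.
Total negative literal occurrences = 9.

9


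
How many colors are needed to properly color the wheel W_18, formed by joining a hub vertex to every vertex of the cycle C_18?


W_18 consists of the cycle C_18 together with a hub vertex adjacent to every cycle vertex.
The cycle C_18 needs 2 colors (even cycle -> 2).
The hub is adjacent to every cycle vertex, so it must receive a new color distinct from all of them.
Chromatic number = 2 + 1 = 3.

3


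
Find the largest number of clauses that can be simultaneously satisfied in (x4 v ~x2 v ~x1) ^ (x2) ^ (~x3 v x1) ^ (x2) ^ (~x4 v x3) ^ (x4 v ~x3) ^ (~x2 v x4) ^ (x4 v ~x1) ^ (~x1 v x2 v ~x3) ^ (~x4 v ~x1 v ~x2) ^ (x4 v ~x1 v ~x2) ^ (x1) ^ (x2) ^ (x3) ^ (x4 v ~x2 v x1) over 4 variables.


Enumerate all 16 truth assignments.
For each, count how many of the 15 clauses are satisfied.
The formula is not fully satisfiable, so the maximum is below 15.
Maximum simultaneously satisfiable clauses = 14.

14


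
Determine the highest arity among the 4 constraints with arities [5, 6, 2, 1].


The arities are: 5, 6, 2, 1.
Scan for the maximum value.
Maximum arity = 6.

6


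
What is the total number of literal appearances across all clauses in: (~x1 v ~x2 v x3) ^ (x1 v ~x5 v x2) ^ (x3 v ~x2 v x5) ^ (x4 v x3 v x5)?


Clause lengths: 3, 3, 3, 3.
Sum = 3 + 3 + 3 + 3 = 12.

12


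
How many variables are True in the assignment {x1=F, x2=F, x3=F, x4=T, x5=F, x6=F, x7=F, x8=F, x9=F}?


The weight is the number of variables assigned True.
True variables: x4.
Weight = 1.

1


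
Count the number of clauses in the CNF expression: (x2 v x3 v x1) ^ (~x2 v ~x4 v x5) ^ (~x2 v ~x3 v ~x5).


Each group enclosed in parentheses joined by ^ is one clause.
Counting the conjuncts: 3 clauses.

3


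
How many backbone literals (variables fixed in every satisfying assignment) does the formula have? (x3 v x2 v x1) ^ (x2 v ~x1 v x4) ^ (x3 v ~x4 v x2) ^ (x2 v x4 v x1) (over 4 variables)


Find all satisfying assignments: 10 model(s).
Check which variables have the same value in every model.
No variable is fixed across all models.
Backbone size = 0.

0


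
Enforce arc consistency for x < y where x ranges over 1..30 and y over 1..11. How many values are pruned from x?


For the constraint x < y, x needs a supporting value in y's domain.
x can be at most 10 (one less than y's maximum).
Valid x values from domain: 10 out of 30.
Pruned = 30 - 10 = 20.

20


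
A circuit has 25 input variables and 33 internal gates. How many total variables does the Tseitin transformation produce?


The Tseitin transformation introduces one auxiliary variable per gate.
Total variables = inputs + gates = 25 + 33 = 58.

58


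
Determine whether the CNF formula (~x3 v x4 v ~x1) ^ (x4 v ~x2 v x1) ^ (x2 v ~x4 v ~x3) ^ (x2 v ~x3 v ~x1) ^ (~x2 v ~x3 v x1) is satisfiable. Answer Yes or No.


Check all 16 possible truth assignments.
Number of satisfying assignments found: 9.
The formula is satisfiable.

Yes


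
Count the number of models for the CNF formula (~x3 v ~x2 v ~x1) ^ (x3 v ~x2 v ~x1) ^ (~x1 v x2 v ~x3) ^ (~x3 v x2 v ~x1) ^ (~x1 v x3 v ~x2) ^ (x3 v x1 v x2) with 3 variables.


Enumerate all 8 truth assignments over 3 variables.
Test each against every clause.
Satisfying assignments found: 4.

4


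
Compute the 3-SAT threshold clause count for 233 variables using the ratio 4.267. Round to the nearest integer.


The 3-SAT phase transition occurs at approximately 4.267 clauses per variable.
m = 4.267 * 233 = 994.211.
Rounded to nearest integer: 994.

994


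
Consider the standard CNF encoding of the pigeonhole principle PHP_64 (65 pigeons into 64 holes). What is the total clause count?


The PHP encoding has two parts:
1) At-least-one-hole clauses: 65 (one per pigeon, each with 64 literals).
2) At-most-one-pigeon-per-hole clauses: 64 holes * C(65,2) = 64 * 2080 = 133120.
Total clauses = 65 + 133120 = 133185.

133185


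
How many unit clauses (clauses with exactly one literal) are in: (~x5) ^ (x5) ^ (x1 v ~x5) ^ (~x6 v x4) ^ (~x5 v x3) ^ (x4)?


A unit clause contains exactly one literal.
Unit clauses found: (~x5), (x5), (x4).
Count = 3.

3


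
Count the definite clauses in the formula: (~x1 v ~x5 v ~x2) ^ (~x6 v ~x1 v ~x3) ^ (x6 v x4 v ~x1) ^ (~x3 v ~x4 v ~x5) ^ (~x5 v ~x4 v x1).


A definite clause has exactly one positive literal.
Clause 1: 0 positive -> not definite
Clause 2: 0 positive -> not definite
Clause 3: 2 positive -> not definite
Clause 4: 0 positive -> not definite
Clause 5: 1 positive -> definite
Definite clause count = 1.

1


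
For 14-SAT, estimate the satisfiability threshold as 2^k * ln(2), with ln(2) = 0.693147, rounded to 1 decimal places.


Using the asymptotic formula: threshold ~ 2^k * ln(2).
2^14 = 16384.
16384 * 0.693147 = 11356.5.

11356.5


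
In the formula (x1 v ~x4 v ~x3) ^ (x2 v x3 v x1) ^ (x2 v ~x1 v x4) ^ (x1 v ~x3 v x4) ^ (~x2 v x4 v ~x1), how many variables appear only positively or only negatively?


A pure literal appears in only one polarity across all clauses.
No pure literals found.
Count = 0.

0


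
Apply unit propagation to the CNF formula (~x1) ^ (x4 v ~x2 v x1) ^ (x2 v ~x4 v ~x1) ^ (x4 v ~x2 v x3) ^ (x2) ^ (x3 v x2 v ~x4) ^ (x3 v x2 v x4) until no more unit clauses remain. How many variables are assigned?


Unit propagation repeatedly assigns the literal in any unit clause, then simplifies.
Assignments in order: x1 = F, x2 = T, x4 = T.
No further unit clauses remain.
Total variables assigned = 3.

3


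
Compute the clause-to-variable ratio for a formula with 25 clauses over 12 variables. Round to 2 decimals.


Clause-to-variable ratio = clauses / variables.
25 / 12 = 2.08.

2.08


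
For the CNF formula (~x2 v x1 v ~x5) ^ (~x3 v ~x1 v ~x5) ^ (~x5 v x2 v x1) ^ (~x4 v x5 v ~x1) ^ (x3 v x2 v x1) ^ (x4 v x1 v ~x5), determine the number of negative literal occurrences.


Scan each clause for negated literals.
Clause 1: 2 negative; Clause 2: 3 negative; Clause 3: 1 negative; Clause 4: 2 negative; Clause 5: 0 negative; Clause 6: 1 negative.
Total negative literal occurrences = 9.

9


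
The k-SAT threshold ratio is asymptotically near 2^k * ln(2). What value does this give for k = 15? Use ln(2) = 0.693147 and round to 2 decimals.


Using the asymptotic formula: threshold ~ 2^k * ln(2).
2^15 = 32768.
32768 * 0.693147 = 22713.04.

22713.04


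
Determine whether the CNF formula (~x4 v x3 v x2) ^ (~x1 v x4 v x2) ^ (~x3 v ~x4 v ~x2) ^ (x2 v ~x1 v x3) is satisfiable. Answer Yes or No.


Check all 16 possible truth assignments.
Number of satisfying assignments found: 10.
The formula is satisfiable.

Yes


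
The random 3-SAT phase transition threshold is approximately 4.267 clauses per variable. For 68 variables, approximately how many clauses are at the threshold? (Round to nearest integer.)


The 3-SAT phase transition occurs at approximately 4.267 clauses per variable.
m = 4.267 * 68 = 290.156.
Rounded to nearest integer: 290.

290


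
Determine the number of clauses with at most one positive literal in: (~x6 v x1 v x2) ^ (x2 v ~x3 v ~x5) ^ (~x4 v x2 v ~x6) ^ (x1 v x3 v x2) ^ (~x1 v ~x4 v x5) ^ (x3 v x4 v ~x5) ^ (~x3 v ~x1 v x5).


A Horn clause has at most one positive literal.
Clause 1: 2 positive lit(s) -> not Horn
Clause 2: 1 positive lit(s) -> Horn
Clause 3: 1 positive lit(s) -> Horn
Clause 4: 3 positive lit(s) -> not Horn
Clause 5: 1 positive lit(s) -> Horn
Clause 6: 2 positive lit(s) -> not Horn
Clause 7: 1 positive lit(s) -> Horn
Total Horn clauses = 4.

4


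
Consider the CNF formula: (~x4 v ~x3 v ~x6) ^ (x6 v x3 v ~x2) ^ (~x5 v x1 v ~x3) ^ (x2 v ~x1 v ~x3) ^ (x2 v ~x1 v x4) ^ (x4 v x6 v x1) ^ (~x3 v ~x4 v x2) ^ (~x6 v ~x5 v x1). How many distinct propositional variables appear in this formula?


Identify each distinct variable in the formula.
Variables found: x1, x2, x3, x4, x5, x6.
Total distinct variables = 6.

6


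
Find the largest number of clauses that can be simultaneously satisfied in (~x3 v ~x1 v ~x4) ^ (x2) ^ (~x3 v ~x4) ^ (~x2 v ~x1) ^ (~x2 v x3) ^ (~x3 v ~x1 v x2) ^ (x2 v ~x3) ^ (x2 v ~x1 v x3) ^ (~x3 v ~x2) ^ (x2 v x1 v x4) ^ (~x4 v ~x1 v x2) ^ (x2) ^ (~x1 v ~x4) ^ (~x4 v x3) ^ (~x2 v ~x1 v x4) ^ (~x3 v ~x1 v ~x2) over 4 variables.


Enumerate all 16 truth assignments.
For each, count how many of the 16 clauses are satisfied.
The formula is not fully satisfiable, so the maximum is below 16.
Maximum simultaneously satisfiable clauses = 15.

15


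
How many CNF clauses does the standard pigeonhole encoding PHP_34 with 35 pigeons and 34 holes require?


The PHP encoding has two parts:
1) At-least-one-hole clauses: 35 (one per pigeon, each with 34 literals).
2) At-most-one-pigeon-per-hole clauses: 34 holes * C(35,2) = 34 * 595 = 20230.
Total clauses = 35 + 20230 = 20265.

20265


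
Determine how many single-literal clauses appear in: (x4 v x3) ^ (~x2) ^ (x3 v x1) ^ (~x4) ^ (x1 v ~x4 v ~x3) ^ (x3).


A unit clause contains exactly one literal.
Unit clauses found: (~x2), (~x4), (x3).
Count = 3.

3


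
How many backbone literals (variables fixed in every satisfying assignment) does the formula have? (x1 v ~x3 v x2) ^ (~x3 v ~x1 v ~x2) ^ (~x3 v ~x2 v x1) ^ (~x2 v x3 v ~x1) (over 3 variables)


Find all satisfying assignments: 4 model(s).
Check which variables have the same value in every model.
No variable is fixed across all models.
Backbone size = 0.

0


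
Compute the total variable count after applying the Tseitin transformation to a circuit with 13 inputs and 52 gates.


The Tseitin transformation introduces one auxiliary variable per gate.
Total variables = inputs + gates = 13 + 52 = 65.

65


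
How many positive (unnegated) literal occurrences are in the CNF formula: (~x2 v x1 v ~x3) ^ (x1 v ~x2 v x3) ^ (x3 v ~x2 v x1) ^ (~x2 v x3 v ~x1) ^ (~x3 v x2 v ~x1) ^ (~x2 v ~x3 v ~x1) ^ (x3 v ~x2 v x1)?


Scan each clause for unnegated literals.
Clause 1: 1 positive; Clause 2: 2 positive; Clause 3: 2 positive; Clause 4: 1 positive; Clause 5: 1 positive; Clause 6: 0 positive; Clause 7: 2 positive.
Total positive literal occurrences = 9.

9


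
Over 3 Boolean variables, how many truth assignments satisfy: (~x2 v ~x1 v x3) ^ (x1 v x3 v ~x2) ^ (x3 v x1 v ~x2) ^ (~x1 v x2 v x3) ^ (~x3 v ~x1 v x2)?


Enumerate all 8 truth assignments over 3 variables.
Test each against every clause.
Satisfying assignments found: 4.

4


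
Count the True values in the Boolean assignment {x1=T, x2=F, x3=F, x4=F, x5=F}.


The weight is the number of variables assigned True.
True variables: x1.
Weight = 1.

1


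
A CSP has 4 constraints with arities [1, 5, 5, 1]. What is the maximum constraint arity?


The arities are: 1, 5, 5, 1.
Scan for the maximum value.
Maximum arity = 5.

5


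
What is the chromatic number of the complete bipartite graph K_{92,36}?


K_{92,36} is bipartite by definition: the two parts are independent sets, with every edge crossing between them.
Color all vertices in one part with color 1 and all vertices in the other part with color 2.
Since the graph has at least one edge, one color does not suffice.
Chromatic number = 2.

2


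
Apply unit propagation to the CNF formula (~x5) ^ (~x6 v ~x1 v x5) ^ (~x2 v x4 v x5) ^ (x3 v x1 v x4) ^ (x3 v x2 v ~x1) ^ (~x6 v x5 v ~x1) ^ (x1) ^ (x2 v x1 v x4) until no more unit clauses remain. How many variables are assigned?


Unit propagation repeatedly assigns the literal in any unit clause, then simplifies.
Assignments in order: x5 = F, x1 = T, x6 = F.
No further unit clauses remain.
Total variables assigned = 3.

3


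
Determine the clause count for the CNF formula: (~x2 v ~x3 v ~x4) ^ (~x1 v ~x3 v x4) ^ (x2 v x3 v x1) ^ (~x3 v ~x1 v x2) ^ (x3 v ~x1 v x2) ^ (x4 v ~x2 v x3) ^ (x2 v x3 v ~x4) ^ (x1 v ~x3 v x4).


Each group enclosed in parentheses joined by ^ is one clause.
Counting the conjuncts: 8 clauses.

8


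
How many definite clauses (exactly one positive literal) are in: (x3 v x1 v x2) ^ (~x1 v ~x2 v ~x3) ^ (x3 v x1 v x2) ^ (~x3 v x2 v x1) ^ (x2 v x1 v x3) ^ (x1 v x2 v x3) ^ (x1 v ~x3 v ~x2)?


A definite clause has exactly one positive literal.
Clause 1: 3 positive -> not definite
Clause 2: 0 positive -> not definite
Clause 3: 3 positive -> not definite
Clause 4: 2 positive -> not definite
Clause 5: 3 positive -> not definite
Clause 6: 3 positive -> not definite
Clause 7: 1 positive -> definite
Definite clause count = 1.

1


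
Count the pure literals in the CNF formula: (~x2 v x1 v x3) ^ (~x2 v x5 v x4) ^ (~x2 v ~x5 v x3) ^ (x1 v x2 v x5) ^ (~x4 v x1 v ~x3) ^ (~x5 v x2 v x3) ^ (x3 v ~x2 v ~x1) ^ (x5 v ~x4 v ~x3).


A pure literal appears in only one polarity across all clauses.
No pure literals found.
Count = 0.

0


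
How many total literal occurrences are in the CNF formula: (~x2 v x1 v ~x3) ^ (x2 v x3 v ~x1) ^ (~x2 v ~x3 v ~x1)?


Clause lengths: 3, 3, 3.
Sum = 3 + 3 + 3 = 9.

9


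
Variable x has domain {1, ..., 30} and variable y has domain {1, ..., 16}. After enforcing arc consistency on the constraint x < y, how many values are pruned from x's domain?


For the constraint x < y, x needs a supporting value in y's domain.
x can be at most 15 (one less than y's maximum).
Valid x values from domain: 15 out of 30.
Pruned = 30 - 15 = 15.

15


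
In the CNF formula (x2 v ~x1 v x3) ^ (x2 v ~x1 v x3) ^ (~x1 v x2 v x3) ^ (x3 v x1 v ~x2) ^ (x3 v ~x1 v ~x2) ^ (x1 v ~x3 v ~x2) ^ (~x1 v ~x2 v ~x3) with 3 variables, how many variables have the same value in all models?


Find all satisfying assignments: 3 model(s).
Check which variables have the same value in every model.
Fixed variables: x2=F.
Backbone size = 1.

1


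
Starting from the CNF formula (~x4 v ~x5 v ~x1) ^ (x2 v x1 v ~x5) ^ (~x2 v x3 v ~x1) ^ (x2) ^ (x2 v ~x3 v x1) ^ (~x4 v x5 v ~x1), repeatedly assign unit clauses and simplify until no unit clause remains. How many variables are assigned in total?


Unit propagation repeatedly assigns the literal in any unit clause, then simplifies.
Assignments in order: x2 = T.
No further unit clauses remain.
Total variables assigned = 1.

1


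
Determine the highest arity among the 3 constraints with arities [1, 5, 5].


The arities are: 1, 5, 5.
Scan for the maximum value.
Maximum arity = 5.

5


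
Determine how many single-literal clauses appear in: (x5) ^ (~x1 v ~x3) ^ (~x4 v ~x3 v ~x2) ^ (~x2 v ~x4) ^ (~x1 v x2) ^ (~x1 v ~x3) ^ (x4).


A unit clause contains exactly one literal.
Unit clauses found: (x5), (x4).
Count = 2.

2


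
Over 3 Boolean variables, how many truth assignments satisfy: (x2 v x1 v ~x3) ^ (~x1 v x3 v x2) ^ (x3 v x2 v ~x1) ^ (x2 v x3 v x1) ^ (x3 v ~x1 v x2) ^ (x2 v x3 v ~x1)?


Enumerate all 8 truth assignments over 3 variables.
Test each against every clause.
Satisfying assignments found: 5.

5


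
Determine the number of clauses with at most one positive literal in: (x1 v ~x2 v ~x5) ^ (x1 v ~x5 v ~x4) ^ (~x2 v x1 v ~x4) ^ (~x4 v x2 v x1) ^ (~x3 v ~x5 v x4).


A Horn clause has at most one positive literal.
Clause 1: 1 positive lit(s) -> Horn
Clause 2: 1 positive lit(s) -> Horn
Clause 3: 1 positive lit(s) -> Horn
Clause 4: 2 positive lit(s) -> not Horn
Clause 5: 1 positive lit(s) -> Horn
Total Horn clauses = 4.

4


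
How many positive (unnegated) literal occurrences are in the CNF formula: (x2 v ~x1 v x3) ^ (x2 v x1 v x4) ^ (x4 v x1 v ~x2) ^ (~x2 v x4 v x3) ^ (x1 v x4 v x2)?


Scan each clause for unnegated literals.
Clause 1: 2 positive; Clause 2: 3 positive; Clause 3: 2 positive; Clause 4: 2 positive; Clause 5: 3 positive.
Total positive literal occurrences = 12.

12


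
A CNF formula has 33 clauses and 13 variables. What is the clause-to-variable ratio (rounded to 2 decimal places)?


Clause-to-variable ratio = clauses / variables.
33 / 13 = 2.54.

2.54


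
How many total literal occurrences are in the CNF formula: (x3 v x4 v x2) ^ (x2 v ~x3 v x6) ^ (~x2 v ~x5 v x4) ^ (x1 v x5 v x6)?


Clause lengths: 3, 3, 3, 3.
Sum = 3 + 3 + 3 + 3 = 12.

12


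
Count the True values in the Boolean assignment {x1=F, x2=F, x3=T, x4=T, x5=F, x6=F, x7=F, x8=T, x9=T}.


The weight is the number of variables assigned True.
True variables: x3, x4, x8, x9.
Weight = 4.

4


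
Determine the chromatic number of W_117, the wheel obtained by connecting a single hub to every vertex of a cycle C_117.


W_117 consists of the cycle C_117 together with a hub vertex adjacent to every cycle vertex.
The cycle C_117 needs 3 colors (odd cycle -> 3).
The hub is adjacent to every cycle vertex, so it must receive a new color distinct from all of them.
Chromatic number = 3 + 1 = 4.

4


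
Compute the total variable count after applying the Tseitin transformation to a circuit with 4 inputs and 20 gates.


The Tseitin transformation introduces one auxiliary variable per gate.
Total variables = inputs + gates = 4 + 20 = 24.

24


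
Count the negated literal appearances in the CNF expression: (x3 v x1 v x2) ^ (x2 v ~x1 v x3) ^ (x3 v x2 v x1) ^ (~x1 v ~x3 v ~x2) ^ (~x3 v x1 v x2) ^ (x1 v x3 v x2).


Scan each clause for negated literals.
Clause 1: 0 negative; Clause 2: 1 negative; Clause 3: 0 negative; Clause 4: 3 negative; Clause 5: 1 negative; Clause 6: 0 negative.
Total negative literal occurrences = 5.

5


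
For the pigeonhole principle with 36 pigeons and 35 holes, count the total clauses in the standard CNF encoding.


The PHP encoding has two parts:
1) At-least-one-hole clauses: 36 (one per pigeon, each with 35 literals).
2) At-most-one-pigeon-per-hole clauses: 35 holes * C(36,2) = 35 * 630 = 22050.
Total clauses = 36 + 22050 = 22086.

22086


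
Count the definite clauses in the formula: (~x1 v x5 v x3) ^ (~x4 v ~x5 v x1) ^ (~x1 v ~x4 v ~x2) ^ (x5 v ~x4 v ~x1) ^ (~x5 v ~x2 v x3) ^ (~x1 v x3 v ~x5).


A definite clause has exactly one positive literal.
Clause 1: 2 positive -> not definite
Clause 2: 1 positive -> definite
Clause 3: 0 positive -> not definite
Clause 4: 1 positive -> definite
Clause 5: 1 positive -> definite
Clause 6: 1 positive -> definite
Definite clause count = 4.

4


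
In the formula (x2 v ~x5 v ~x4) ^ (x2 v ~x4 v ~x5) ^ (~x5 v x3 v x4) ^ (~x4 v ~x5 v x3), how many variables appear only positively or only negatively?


A pure literal appears in only one polarity across all clauses.
Pure literals: x2 (positive only), x3 (positive only), x5 (negative only).
Count = 3.

3


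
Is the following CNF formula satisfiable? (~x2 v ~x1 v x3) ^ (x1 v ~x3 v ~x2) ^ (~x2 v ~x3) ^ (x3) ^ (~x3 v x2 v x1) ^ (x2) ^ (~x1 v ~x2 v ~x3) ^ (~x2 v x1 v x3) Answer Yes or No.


Check all 8 possible truth assignments.
Number of satisfying assignments found: 0.
The formula is unsatisfiable.

No


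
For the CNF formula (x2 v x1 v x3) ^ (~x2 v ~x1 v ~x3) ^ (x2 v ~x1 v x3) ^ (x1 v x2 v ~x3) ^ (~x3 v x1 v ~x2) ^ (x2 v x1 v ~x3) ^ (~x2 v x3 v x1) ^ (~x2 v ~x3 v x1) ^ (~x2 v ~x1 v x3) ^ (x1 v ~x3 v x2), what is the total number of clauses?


Each group enclosed in parentheses joined by ^ is one clause.
Counting the conjuncts: 10 clauses.

10


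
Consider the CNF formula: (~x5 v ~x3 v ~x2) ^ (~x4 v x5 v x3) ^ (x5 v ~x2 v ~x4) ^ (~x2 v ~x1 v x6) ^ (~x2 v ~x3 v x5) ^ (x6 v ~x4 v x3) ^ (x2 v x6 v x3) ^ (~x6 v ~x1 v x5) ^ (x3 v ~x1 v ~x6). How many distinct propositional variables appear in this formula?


Identify each distinct variable in the formula.
Variables found: x1, x2, x3, x4, x5, x6.
Total distinct variables = 6.

6


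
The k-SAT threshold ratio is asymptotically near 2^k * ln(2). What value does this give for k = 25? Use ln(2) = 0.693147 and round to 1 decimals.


Using the asymptotic formula: threshold ~ 2^k * ln(2).
2^25 = 33554432.
33554432 * 0.693147 = 23258153.9.

23258153.9


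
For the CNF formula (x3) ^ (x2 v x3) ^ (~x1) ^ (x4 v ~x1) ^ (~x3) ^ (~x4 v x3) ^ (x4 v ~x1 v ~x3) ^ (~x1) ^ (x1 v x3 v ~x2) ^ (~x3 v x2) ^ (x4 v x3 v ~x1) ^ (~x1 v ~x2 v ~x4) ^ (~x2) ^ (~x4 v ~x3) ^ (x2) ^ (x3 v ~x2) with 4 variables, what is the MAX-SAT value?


Enumerate all 16 truth assignments.
For each, count how many of the 16 clauses are satisfied.
The formula is not fully satisfiable, so the maximum is below 16.
Maximum simultaneously satisfiable clauses = 14.

14


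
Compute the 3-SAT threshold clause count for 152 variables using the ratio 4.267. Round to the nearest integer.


The 3-SAT phase transition occurs at approximately 4.267 clauses per variable.
m = 4.267 * 152 = 648.584.
Rounded to nearest integer: 649.

649


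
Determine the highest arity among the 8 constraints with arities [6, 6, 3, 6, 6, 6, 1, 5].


The arities are: 6, 6, 3, 6, 6, 6, 1, 5.
Scan for the maximum value.
Maximum arity = 6.

6


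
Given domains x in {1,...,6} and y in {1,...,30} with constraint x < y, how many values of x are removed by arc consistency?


For the constraint x < y, x needs a supporting value in y's domain.
x can be at most 29 (one less than y's maximum).
Valid x values from domain: 6 out of 6.
Pruned = 6 - 6 = 0.

0


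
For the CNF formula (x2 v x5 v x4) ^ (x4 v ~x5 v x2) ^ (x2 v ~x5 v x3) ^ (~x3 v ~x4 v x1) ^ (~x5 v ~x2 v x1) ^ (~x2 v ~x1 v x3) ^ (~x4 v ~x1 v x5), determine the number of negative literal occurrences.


Scan each clause for negated literals.
Clause 1: 0 negative; Clause 2: 1 negative; Clause 3: 1 negative; Clause 4: 2 negative; Clause 5: 2 negative; Clause 6: 2 negative; Clause 7: 2 negative.
Total negative literal occurrences = 10.

10


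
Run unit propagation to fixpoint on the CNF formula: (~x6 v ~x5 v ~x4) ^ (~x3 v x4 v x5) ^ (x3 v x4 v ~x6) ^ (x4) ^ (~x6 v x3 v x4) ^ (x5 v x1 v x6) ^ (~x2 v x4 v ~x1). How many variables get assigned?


Unit propagation repeatedly assigns the literal in any unit clause, then simplifies.
Assignments in order: x4 = T.
No further unit clauses remain.
Total variables assigned = 1.

1


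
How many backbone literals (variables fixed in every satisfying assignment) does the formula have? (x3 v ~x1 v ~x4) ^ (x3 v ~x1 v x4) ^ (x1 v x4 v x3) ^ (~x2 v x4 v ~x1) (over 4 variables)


Find all satisfying assignments: 9 model(s).
Check which variables have the same value in every model.
No variable is fixed across all models.
Backbone size = 0.

0


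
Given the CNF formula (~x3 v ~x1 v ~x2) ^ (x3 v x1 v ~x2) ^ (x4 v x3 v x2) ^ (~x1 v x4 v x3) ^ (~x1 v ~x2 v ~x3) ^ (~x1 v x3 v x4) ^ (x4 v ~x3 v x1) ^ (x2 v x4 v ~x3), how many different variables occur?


Identify each distinct variable in the formula.
Variables found: x1, x2, x3, x4.
Total distinct variables = 4.

4


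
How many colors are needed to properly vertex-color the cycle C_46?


A cycle on an even number of vertices is bipartite: alternate two colors around the cycle.
Since 46 is even, two colors suffice, and at least two are needed because the graph has edges.
Chromatic number = 2.

2


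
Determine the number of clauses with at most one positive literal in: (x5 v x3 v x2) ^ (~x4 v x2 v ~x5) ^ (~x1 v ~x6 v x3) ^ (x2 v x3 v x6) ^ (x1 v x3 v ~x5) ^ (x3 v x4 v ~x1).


A Horn clause has at most one positive literal.
Clause 1: 3 positive lit(s) -> not Horn
Clause 2: 1 positive lit(s) -> Horn
Clause 3: 1 positive lit(s) -> Horn
Clause 4: 3 positive lit(s) -> not Horn
Clause 5: 2 positive lit(s) -> not Horn
Clause 6: 2 positive lit(s) -> not Horn
Total Horn clauses = 2.

2


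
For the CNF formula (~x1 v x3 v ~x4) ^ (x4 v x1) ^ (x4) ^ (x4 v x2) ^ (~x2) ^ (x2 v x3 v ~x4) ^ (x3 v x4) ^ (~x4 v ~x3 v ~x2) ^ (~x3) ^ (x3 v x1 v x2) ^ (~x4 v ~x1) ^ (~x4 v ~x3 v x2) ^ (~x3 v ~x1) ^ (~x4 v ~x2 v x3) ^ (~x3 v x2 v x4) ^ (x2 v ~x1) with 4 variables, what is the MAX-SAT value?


Enumerate all 16 truth assignments.
For each, count how many of the 16 clauses are satisfied.
The formula is not fully satisfiable, so the maximum is below 16.
Maximum simultaneously satisfiable clauses = 14.

14


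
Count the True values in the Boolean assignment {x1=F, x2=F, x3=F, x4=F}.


The weight is the number of variables assigned True.
True variables: none.
Weight = 0.

0


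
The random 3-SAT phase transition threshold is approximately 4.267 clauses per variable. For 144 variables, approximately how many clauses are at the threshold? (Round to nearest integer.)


The 3-SAT phase transition occurs at approximately 4.267 clauses per variable.
m = 4.267 * 144 = 614.448.
Rounded to nearest integer: 614.

614


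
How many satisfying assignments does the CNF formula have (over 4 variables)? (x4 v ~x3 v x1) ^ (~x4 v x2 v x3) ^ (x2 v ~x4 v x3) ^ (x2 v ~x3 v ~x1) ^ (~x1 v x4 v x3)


Enumerate all 16 truth assignments over 4 variables.
Test each against every clause.
Satisfying assignments found: 8.

8


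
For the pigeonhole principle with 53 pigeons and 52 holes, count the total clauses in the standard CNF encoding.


The PHP encoding has two parts:
1) At-least-one-hole clauses: 53 (one per pigeon, each with 52 literals).
2) At-most-one-pigeon-per-hole clauses: 52 holes * C(53,2) = 52 * 1378 = 71656.
Total clauses = 53 + 71656 = 71709.

71709


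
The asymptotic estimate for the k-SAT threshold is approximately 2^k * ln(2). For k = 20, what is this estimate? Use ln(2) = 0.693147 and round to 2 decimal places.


Using the asymptotic formula: threshold ~ 2^k * ln(2).
2^20 = 1048576.
1048576 * 0.693147 = 726817.31.

726817.31


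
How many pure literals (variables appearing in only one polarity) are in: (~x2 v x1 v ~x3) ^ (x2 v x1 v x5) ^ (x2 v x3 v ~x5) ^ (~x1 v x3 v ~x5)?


A pure literal appears in only one polarity across all clauses.
No pure literals found.
Count = 0.

0


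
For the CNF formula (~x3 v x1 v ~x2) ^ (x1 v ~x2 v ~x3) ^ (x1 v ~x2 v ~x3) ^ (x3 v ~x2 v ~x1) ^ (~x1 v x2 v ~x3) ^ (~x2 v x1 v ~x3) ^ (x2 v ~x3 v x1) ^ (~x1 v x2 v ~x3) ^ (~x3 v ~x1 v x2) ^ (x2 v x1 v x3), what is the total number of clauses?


Each group enclosed in parentheses joined by ^ is one clause.
Counting the conjuncts: 10 clauses.

10


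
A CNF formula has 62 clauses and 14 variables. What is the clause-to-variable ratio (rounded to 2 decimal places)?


Clause-to-variable ratio = clauses / variables.
62 / 14 = 4.43.

4.43


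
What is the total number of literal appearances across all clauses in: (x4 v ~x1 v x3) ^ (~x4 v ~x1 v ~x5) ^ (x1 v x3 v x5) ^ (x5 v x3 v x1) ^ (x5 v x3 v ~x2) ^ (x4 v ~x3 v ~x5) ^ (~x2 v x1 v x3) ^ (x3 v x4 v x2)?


Clause lengths: 3, 3, 3, 3, 3, 3, 3, 3.
Sum = 3 + 3 + 3 + 3 + 3 + 3 + 3 + 3 = 24.

24


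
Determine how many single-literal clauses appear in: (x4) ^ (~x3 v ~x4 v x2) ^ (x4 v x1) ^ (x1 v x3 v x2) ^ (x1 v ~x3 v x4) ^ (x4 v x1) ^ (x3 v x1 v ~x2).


A unit clause contains exactly one literal.
Unit clauses found: (x4).
Count = 1.

1


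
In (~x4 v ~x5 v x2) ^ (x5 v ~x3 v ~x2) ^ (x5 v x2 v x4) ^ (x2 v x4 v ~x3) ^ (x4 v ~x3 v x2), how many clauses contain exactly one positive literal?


A definite clause has exactly one positive literal.
Clause 1: 1 positive -> definite
Clause 2: 1 positive -> definite
Clause 3: 3 positive -> not definite
Clause 4: 2 positive -> not definite
Clause 5: 2 positive -> not definite
Definite clause count = 2.

2


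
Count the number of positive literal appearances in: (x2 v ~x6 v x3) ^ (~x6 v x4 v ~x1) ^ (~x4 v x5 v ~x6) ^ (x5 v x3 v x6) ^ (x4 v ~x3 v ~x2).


Scan each clause for unnegated literals.
Clause 1: 2 positive; Clause 2: 1 positive; Clause 3: 1 positive; Clause 4: 3 positive; Clause 5: 1 positive.
Total positive literal occurrences = 8.

8


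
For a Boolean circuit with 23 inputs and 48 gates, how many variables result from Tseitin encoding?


The Tseitin transformation introduces one auxiliary variable per gate.
Total variables = inputs + gates = 23 + 48 = 71.

71


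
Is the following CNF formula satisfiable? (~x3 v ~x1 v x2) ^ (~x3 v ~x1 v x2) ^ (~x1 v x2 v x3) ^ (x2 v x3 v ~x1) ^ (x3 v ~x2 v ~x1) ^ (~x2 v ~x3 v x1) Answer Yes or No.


Check all 8 possible truth assignments.
Number of satisfying assignments found: 4.
The formula is satisfiable.

Yes


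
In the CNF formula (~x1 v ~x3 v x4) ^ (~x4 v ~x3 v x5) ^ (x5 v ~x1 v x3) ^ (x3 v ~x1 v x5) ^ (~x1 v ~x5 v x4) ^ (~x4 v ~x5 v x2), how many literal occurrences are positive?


Scan each clause for unnegated literals.
Clause 1: 1 positive; Clause 2: 1 positive; Clause 3: 2 positive; Clause 4: 2 positive; Clause 5: 1 positive; Clause 6: 1 positive.
Total positive literal occurrences = 8.

8


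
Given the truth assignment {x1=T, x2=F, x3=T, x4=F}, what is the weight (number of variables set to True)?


The weight is the number of variables assigned True.
True variables: x1, x3.
Weight = 2.

2


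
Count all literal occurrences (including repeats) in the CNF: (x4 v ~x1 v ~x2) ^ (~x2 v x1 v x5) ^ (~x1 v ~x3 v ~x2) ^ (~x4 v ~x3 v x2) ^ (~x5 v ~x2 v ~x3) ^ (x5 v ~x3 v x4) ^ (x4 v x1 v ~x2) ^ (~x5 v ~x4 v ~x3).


Clause lengths: 3, 3, 3, 3, 3, 3, 3, 3.
Sum = 3 + 3 + 3 + 3 + 3 + 3 + 3 + 3 = 24.

24


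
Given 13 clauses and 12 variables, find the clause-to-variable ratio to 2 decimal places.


Clause-to-variable ratio = clauses / variables.
13 / 12 = 1.08.

1.08


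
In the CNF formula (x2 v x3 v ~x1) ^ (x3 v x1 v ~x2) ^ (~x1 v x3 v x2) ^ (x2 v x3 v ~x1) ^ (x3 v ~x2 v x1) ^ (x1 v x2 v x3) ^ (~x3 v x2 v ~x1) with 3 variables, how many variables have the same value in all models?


Find all satisfying assignments: 4 model(s).
Check which variables have the same value in every model.
No variable is fixed across all models.
Backbone size = 0.

0


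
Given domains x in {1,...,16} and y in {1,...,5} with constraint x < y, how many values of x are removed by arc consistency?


For the constraint x < y, x needs a supporting value in y's domain.
x can be at most 4 (one less than y's maximum).
Valid x values from domain: 4 out of 16.
Pruned = 16 - 4 = 12.

12


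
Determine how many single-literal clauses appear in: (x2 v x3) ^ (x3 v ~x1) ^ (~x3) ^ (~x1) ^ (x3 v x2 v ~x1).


A unit clause contains exactly one literal.
Unit clauses found: (~x3), (~x1).
Count = 2.

2


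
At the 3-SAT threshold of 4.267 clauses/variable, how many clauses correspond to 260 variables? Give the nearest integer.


The 3-SAT phase transition occurs at approximately 4.267 clauses per variable.
m = 4.267 * 260 = 1109.42.
Rounded to nearest integer: 1109.

1109


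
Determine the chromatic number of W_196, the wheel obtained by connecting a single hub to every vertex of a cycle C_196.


W_196 consists of the cycle C_196 together with a hub vertex adjacent to every cycle vertex.
The cycle C_196 needs 2 colors (even cycle -> 2).
The hub is adjacent to every cycle vertex, so it must receive a new color distinct from all of them.
Chromatic number = 2 + 1 = 3.

3


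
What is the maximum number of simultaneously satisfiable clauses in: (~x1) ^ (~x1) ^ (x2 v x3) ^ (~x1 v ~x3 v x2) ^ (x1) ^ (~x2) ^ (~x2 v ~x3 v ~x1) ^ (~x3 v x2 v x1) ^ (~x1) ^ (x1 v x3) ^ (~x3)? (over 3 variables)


Enumerate all 8 truth assignments.
For each, count how many of the 11 clauses are satisfied.
The formula is not fully satisfiable, so the maximum is below 11.
Maximum simultaneously satisfiable clauses = 8.

8


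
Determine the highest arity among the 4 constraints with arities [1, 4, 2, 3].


The arities are: 1, 4, 2, 3.
Scan for the maximum value.
Maximum arity = 4.

4


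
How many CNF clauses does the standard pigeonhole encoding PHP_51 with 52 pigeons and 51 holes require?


The PHP encoding has two parts:
1) At-least-one-hole clauses: 52 (one per pigeon, each with 51 literals).
2) At-most-one-pigeon-per-hole clauses: 51 holes * C(52,2) = 51 * 1326 = 67626.
Total clauses = 52 + 67626 = 67678.

67678


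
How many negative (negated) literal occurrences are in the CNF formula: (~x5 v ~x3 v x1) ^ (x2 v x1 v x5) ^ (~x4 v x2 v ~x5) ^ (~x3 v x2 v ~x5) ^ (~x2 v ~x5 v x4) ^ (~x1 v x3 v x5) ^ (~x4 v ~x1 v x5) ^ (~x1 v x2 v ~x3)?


Scan each clause for negated literals.
Clause 1: 2 negative; Clause 2: 0 negative; Clause 3: 2 negative; Clause 4: 2 negative; Clause 5: 2 negative; Clause 6: 1 negative; Clause 7: 2 negative; Clause 8: 2 negative.
Total negative literal occurrences = 13.

13


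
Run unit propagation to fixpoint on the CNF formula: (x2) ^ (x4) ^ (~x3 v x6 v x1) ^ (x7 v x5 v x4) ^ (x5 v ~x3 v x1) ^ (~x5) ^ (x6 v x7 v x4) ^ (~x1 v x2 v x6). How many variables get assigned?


Unit propagation repeatedly assigns the literal in any unit clause, then simplifies.
Assignments in order: x2 = T, x4 = T, x5 = F.
No further unit clauses remain.
Total variables assigned = 3.

3


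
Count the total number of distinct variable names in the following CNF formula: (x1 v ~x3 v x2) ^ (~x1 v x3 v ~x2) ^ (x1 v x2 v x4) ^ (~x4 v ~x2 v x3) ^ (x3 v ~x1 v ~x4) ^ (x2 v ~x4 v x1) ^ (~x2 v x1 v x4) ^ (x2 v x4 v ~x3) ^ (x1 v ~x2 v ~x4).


Identify each distinct variable in the formula.
Variables found: x1, x2, x3, x4.
Total distinct variables = 4.

4


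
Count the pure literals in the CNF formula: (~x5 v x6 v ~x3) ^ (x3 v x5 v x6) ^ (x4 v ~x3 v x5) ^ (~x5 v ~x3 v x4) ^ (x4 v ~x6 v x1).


A pure literal appears in only one polarity across all clauses.
Pure literals: x1 (positive only), x4 (positive only).
Count = 2.

2


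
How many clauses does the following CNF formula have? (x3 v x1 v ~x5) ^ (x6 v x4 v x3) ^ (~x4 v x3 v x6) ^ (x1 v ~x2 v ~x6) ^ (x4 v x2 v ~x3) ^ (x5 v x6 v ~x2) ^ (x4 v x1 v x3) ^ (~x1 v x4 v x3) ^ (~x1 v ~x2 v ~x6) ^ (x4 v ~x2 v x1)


Each group enclosed in parentheses joined by ^ is one clause.
Counting the conjuncts: 10 clauses.

10


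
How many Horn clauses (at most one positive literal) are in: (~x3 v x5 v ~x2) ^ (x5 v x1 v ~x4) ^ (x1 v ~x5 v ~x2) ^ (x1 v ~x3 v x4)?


A Horn clause has at most one positive literal.
Clause 1: 1 positive lit(s) -> Horn
Clause 2: 2 positive lit(s) -> not Horn
Clause 3: 1 positive lit(s) -> Horn
Clause 4: 2 positive lit(s) -> not Horn
Total Horn clauses = 2.

2


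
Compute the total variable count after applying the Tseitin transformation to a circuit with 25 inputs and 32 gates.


The Tseitin transformation introduces one auxiliary variable per gate.
Total variables = inputs + gates = 25 + 32 = 57.

57


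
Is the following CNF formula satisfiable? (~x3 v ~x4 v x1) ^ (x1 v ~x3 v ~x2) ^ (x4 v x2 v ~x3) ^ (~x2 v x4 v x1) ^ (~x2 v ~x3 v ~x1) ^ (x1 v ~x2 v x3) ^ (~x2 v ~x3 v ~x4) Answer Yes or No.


Check all 16 possible truth assignments.
Number of satisfying assignments found: 7.
The formula is satisfiable.

Yes


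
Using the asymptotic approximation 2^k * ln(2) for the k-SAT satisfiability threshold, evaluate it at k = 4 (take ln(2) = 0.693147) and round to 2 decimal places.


Using the asymptotic formula: threshold ~ 2^k * ln(2).
2^4 = 16.
16 * 0.693147 = 11.09.

11.09


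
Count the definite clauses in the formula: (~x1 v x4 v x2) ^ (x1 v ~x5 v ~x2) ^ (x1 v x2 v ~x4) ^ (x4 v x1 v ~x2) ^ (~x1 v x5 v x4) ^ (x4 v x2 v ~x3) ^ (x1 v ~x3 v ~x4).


A definite clause has exactly one positive literal.
Clause 1: 2 positive -> not definite
Clause 2: 1 positive -> definite
Clause 3: 2 positive -> not definite
Clause 4: 2 positive -> not definite
Clause 5: 2 positive -> not definite
Clause 6: 2 positive -> not definite
Clause 7: 1 positive -> definite
Definite clause count = 2.

2


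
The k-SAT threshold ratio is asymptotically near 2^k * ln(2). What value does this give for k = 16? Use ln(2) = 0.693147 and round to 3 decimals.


Using the asymptotic formula: threshold ~ 2^k * ln(2).
2^16 = 65536.
65536 * 0.693147 = 45426.082.

45426.082


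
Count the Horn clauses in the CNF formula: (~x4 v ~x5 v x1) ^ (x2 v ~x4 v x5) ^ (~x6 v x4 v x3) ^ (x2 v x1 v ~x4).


A Horn clause has at most one positive literal.
Clause 1: 1 positive lit(s) -> Horn
Clause 2: 2 positive lit(s) -> not Horn
Clause 3: 2 positive lit(s) -> not Horn
Clause 4: 2 positive lit(s) -> not Horn
Total Horn clauses = 1.

1


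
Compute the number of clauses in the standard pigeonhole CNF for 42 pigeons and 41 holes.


The PHP encoding has two parts:
1) At-least-one-hole clauses: 42 (one per pigeon, each with 41 literals).
2) At-most-one-pigeon-per-hole clauses: 41 holes * C(42,2) = 41 * 861 = 35301.
Total clauses = 42 + 35301 = 35343.

35343


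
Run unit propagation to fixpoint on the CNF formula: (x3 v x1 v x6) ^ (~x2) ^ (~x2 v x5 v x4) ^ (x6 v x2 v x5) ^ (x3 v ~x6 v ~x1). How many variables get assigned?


Unit propagation repeatedly assigns the literal in any unit clause, then simplifies.
Assignments in order: x2 = F.
No further unit clauses remain.
Total variables assigned = 1.

1


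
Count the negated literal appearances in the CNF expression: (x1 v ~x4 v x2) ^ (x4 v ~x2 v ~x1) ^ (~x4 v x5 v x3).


Scan each clause for negated literals.
Clause 1: 1 negative; Clause 2: 2 negative; Clause 3: 1 negative.
Total negative literal occurrences = 4.

4


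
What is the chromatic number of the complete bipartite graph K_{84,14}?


K_{84,14} is bipartite by definition: the two parts are independent sets, with every edge crossing between them.
Color all vertices in one part with color 1 and all vertices in the other part with color 2.
Since the graph has at least one edge, one color does not suffice.
Chromatic number = 2.

2


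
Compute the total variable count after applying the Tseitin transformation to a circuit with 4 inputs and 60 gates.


The Tseitin transformation introduces one auxiliary variable per gate.
Total variables = inputs + gates = 4 + 60 = 64.

64


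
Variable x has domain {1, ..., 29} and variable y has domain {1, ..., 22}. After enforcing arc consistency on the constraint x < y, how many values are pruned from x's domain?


For the constraint x < y, x needs a supporting value in y's domain.
x can be at most 21 (one less than y's maximum).
Valid x values from domain: 21 out of 29.
Pruned = 29 - 21 = 8.

8


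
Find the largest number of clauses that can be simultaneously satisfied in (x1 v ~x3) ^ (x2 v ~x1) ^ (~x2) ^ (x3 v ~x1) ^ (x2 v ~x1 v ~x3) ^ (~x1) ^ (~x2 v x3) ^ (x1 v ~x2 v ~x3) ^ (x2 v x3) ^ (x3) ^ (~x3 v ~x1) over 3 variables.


Enumerate all 8 truth assignments.
For each, count how many of the 11 clauses are satisfied.
The formula is not fully satisfiable, so the maximum is below 11.
Maximum simultaneously satisfiable clauses = 10.

10


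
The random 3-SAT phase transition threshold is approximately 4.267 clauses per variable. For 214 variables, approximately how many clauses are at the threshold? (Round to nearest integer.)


The 3-SAT phase transition occurs at approximately 4.267 clauses per variable.
m = 4.267 * 214 = 913.138.
Rounded to nearest integer: 913.

913


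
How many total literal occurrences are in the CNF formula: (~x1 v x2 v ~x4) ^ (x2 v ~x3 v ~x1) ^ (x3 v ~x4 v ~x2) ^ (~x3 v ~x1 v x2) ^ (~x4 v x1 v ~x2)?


Clause lengths: 3, 3, 3, 3, 3.
Sum = 3 + 3 + 3 + 3 + 3 = 15.

15


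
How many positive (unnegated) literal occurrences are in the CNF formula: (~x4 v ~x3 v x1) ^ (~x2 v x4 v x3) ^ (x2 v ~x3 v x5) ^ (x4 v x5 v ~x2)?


Scan each clause for unnegated literals.
Clause 1: 1 positive; Clause 2: 2 positive; Clause 3: 2 positive; Clause 4: 2 positive.
Total positive literal occurrences = 7.

7


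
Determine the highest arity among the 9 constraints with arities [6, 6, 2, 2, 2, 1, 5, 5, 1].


The arities are: 6, 6, 2, 2, 2, 1, 5, 5, 1.
Scan for the maximum value.
Maximum arity = 6.

6
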